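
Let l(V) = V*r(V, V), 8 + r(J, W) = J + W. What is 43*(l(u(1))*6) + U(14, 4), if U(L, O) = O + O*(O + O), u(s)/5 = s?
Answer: 2616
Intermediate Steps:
r(J, W) = -8 + J + W (r(J, W) = -8 + (J + W) = -8 + J + W)
u(s) = 5*s
U(L, O) = O + 2*O² (U(L, O) = O + O*(2*O) = O + 2*O²)
l(V) = V*(-8 + 2*V) (l(V) = V*(-8 + V + V) = V*(-8 + 2*V))
43*(l(u(1))*6) + U(14, 4) = 43*((2*(5*1)*(-4 + 5*1))*6) + 4*(1 + 2*4) = 43*((2*5*(-4 + 5))*6) + 4*(1 + 8) = 43*((2*5*1)*6) + 4*9 = 43*(10*6) + 36 = 43*60 + 36 = 2580 + 36 = 2616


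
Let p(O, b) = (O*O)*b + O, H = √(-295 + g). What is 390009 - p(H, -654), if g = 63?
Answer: 238281 - 2*I*√58 ≈ 2.3828e+5 - 15.232*I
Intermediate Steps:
H = 2*I*√58 (H = √(-295 + 63) = √(-232) = 2*I*√58 ≈ 15.232*I)
p(O, b) = O + b*O² (p(O, b) = O²*b + O = b*O² + O = O + b*O²)
390009 - p(H, -654) = 390009 - 2*I*√58*(1 + (2*I*√58)*(-654)) = 390009 - 2*I*√58*(1 - 1308*I*√58)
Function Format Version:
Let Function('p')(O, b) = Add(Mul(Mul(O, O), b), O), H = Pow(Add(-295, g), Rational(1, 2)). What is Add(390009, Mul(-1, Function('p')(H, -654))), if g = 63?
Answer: Add(238281, Mul(-2, I, Pow(58, Rational(1, 2)))) ≈ Add(2.3828e+5, Mul(-15.232, I))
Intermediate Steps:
H = Mul(2, I, Pow(58, Rational(1, 2))) (H = Pow(Add(-295, 63), Rational(1, 2)) = Pow(-232, Rational(1, 2)) = Mul(2, I, Pow(58, Rational(1, 2))) ≈ Mul(15.232, I))
Function('p')(O, b) = Add(O, Mul(b, Pow(O, 2))) (Function('p')(O, b) = Add(Mul(Pow(O, 2), b), O) = Add(Mul(b, Pow(O, 2)), O) = Add(O, Mul(b, Pow(O, 2))))
Add(390009, Mul(-1, Function('p')(H, -654))) = Add(390009, Mul(-1, Mul(Mul(2, I, Pow(58, Rational(1, 2))), Add(1, Mul(Mul(2, I, Pow(58, Rational(1, 2))), -654))))) = Add(390009, Mul(-1, Mul(Mul(2, I, Pow(58, Rational(1, 2))), Add(1, Mul(-1308, I, Pow(58, Rational(1, 2))))))) = Add(390009, Mul(-1, Mul(2, I, Pow(58, Rational(1, 2)), Add(1, Mul(-1308, I, Pow(58, Rational(1, 2))))))) = Add(390009, Mul(-2, I, Pow(58, Rational(1, 2)), Add(1, Mul(-1308, I, Pow(58, Rational(1, 2))))))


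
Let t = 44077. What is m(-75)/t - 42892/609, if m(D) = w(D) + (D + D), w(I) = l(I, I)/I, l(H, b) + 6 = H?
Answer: -47266034407/671072325 ≈ -70.434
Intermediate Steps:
l(H, b) = -6 + H
w(I) = (-6 + I)/I
m(D) = 2*D + (-6 + D)/D (m(D) = (-6 + D)/D + (D + D) = (-6 + D)/D + 2*D = 2*D + (-6 + D)/D)
m(-75)/t - 42892/609 = (1 - 6/(-75) + 2*(-75))/44077 - 42892/609 = (1 - 6*(-1/75) - 150)*(1/44077) - 42892*1/609 = (1 + 2/25 - 150)*(1/44077) - 42892/609 = -3723/25*1/44077 - 42892/609 = -3723/1101925 - 42892/609 = -47266034407/671072325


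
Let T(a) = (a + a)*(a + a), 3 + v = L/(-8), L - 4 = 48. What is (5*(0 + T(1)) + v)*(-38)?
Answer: -399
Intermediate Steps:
L = 52 (L = 4 + 48 = 52)
v = -19/2 (v = -3 + 52/(-8) = -3 + 52*(-1/8) = -3 - 13/2 = -19/2 ≈ -9.5000)
T(a) = 4*a**2 (T(a) = (2*a)*(2*a) = 4*a**2)
(5*(0 + T(1)) + v)*(-38) = (5*(0 + 4*1**2) - 19/2)*(-38) = (5*(0 + 4*1) - 19/2)*(-38) = (5*(0 + 4) - 19/2)*(-38) = (5*4 - 19/2)*(-38) = (20 - 19/2)*(-38) = (21/2)*(-38) = -399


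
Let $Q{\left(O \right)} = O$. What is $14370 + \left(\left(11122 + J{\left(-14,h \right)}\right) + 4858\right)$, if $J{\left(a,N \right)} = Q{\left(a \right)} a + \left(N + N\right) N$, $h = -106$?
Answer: $53018$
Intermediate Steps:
$J{\left(a,N \right)} = a^{2} + 2 N^{2}$ ($J{\left(a,N \right)} = a a + \left(N + N\right) N = a^{2} + 2 N N = a^{2} + 2 N^{2}$)
$14370 + \left(\left(11122 + J{\left(-14,h \right)}\right) + 4858\right) = 14370 + \left(\left(11122 + \left(\left(-14\right)^{2} + 2 \left(-106\right)^{2}\right)\right) + 4858\right) = 14370 + \left(\left(11122 + \left(196 + 2 \cdot 11236\right)\right) + 4858\right) = 14370 + \left(\left(11122 + \left(196 + 22472\right)\right) + 4858\right) = 14370 + \left(\left(11122 + 22668\right) + 4858\right) = 14370 + \left(33790 + 4858\right) = 14370 + 38648 = 53018$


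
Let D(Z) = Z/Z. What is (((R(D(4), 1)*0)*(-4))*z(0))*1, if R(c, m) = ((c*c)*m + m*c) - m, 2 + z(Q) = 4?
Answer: 0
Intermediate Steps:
z(Q) = 2 (z(Q) = -2 + 4 = 2)
D(Z) = 1
R(c, m) = -m + c*m + m*c² (R(c, m) = (c²*m + c*m) - m = (m*c² + c*m) - m = (c*m + m*c²) - m = -m + c*m + m*c²)
(((R(D(4), 1)*0)*(-4))*z(0))*1 = ((((1*(-1 + 1 + 1²))*0)*(-4))*2)*1 = ((((1*(-1 + 1 + 1))*0)*(-4))*2)*1 = ((((1*1)*0)*(-4))*2)*1 = (((1*0)*(-4))*2)*1 = ((0*(-4))*2)*1 = (0*2)*1 = 0*1 = 0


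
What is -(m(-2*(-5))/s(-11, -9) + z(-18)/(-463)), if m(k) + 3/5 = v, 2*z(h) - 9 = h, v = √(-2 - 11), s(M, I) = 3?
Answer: 881/4630 - I*√13/3 ≈ 0.19028 - 1.2019*I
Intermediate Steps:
v = I*√13 (v = √(-13) = I*√13 ≈ 3.6056*I)
z(h) = 9/2 + h/2
m(k) = -⅗ + I*√13
-(m(-2*(-5))/s(-11, -9) + z(-18)/(-463)) = -((-⅗ + I*√13)/3 + (9/2 + (½)*(-18))/(-463)) = -((-⅗ + I*√13)*(⅓) + (9/2 - 9)*(-1/463)) = -((-⅕ + I*√13/3) - 9/2*(-1/463)) = -((-⅕ + I*√13/3) + 9/926) = -(-881/4630 + I*√13/3) = 881/4630 - I*√13/3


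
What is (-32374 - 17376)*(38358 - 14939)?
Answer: -1165095250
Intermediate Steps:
(-32374 - 17376)*(38358 - 14939) = -49750*23419 = -1165095250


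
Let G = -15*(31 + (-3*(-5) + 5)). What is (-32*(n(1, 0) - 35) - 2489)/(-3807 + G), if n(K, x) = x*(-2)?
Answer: 1369/4572 ≈ 0.29943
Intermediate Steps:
n(K, x) = -2*x
G = -765 (G = -15*(31 + (15 + 5)) = -15*(31 + 20) = -15*51 = -765)
(-32*(n(1, 0) - 35) - 2489)/(-3807 + G) = (-32*(-2*0 - 35) - 2489)/(-3807 - 765) = (-32*(0 - 35) - 2489)/(-4572) = (-32*(-35) - 2489)*(-1/4572) = (1120 - 2489)*(-1/4572) = -1369*(-1/4572) = 1369/4572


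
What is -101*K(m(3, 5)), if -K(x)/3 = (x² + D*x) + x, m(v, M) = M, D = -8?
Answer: -3030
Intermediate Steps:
K(x) = -3*x² + 21*x (K(x) = -3*((x² - 8*x) + x) = -3*(x² - 7*x) = -3*x² + 21*x)
-101*K(m(3, 5)) = -303*5*(7 - 1*5) = -303*5*(7 - 5) = -303*5*2 = -101*30 = -3030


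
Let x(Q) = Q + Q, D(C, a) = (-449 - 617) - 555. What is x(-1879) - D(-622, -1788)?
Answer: -2137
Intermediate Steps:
D(C, a) = -1621 (D(C, a) = -1066 - 555 = -1621)
x(Q) = 2*Q
x(-1879) - D(-622, -1788) = 2*(-1879) - 1*(-1621) = -3758 + 1621 = -2137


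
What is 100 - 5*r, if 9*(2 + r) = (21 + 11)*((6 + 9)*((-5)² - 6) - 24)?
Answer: -4530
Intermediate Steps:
r = 926 (r = -2 + ((21 + 11)*((6 + 9)*((-5)² - 6) - 24))/9 = -2 + (32*(15*(25 - 6) - 24))/9 = -2 + (32*(15*19 - 24))/9 = -2 + (32*(285 - 24))/9 = -2 + (32*261)/9 = -2 + (⅑)*8352 = -2 + 928 = 926)
100 - 5*r = 100 - 5*926 = 100 - 4630 = -4530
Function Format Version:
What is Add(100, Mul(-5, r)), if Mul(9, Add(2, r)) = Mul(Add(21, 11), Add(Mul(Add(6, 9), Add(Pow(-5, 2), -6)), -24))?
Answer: -4530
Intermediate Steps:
r = 926 (r = Add(-2, Mul(Rational(1, 9), Mul(Add(21, 11), Add(Mul(Add(6, 9), Add(Pow(-5, 2), -6)), -24)))) = Add(-2, Mul(Rational(1, 9), Mul(32, Add(Mul(15, Add(25, -6)), -24)))) = Add(-2, Mul(Rational(1, 9), Mul(32, Add(Mul(15, 19), -24)))) = Add(-2, Mul(Rational(1, 9), Mul(32, Add(285, -24)))) = Add(-2, Mul(Rational(1, 9), Mul(32, 261))) = Add(-2, Mul(Rational(1, 9), 8352)) = Add(-2, 928) = 926)
Add(100, Mul(-5, r)) = Add(100, Mul(-5, 926)) = Add(100, -4630) = -4530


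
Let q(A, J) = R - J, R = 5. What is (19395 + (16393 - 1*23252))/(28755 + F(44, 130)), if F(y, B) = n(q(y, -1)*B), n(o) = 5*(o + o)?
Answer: 12536/36555 ≈ 0.34294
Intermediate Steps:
q(A, J) = 5 - J
n(o) = 10*o (n(o) = 5*(2*o) = 10*o)
F(y, B) = 60*B (F(y, B) = 10*((5 - 1*(-1))*B) = 10*((5 + 1)*B) = 10*(6*B) = 60*B)
(19395 + (16393 - 1*23252))/(28755 + F(44, 130)) = (19395 + (16393 - 1*23252))/(28755 + 60*130) = (19395 + (16393 - 23252))/(28755 + 7800) = (19395 - 6859)/36555 = 12536*(1/36555) = 12536/36555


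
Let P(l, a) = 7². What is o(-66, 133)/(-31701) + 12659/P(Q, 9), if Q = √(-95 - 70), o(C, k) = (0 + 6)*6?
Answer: 133767065/517783 ≈ 258.35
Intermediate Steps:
o(C, k) = 36 (o(C, k) = 6*6 = 36)
Q = I*√165 (Q = √(-165) = I*√165 ≈ 12.845*I)
P(l, a) = 49
o(-66, 133)/(-31701) + 12659/P(Q, 9) = 36/(-31701) + 12659/49 = 36*(-1/31701) + 12659*(1/49) = -12/10567 + 12659/49 = 133767065/517783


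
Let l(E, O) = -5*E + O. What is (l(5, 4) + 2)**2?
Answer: 361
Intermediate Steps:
l(E, O) = O - 5*E
(l(5, 4) + 2)**2 = ((4 - 5*5) + 2)**2 = ((4 - 25) + 2)**2 = (-21 + 2)**2 = (-19)**2 = 361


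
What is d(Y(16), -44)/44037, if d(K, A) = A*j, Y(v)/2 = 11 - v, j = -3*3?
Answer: 44/4893 ≈ 0.0089924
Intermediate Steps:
j = -9
Y(v) = 22 - 2*v (Y(v) = 2*(11 - v) = 22 - 2*v)
d(K, A) = -9*A (d(K, A) = A*(-9) = -9*A)
d(Y(16), -44)/44037 = -9*(-44)/44037 = 396*(1/44037) = 44/4893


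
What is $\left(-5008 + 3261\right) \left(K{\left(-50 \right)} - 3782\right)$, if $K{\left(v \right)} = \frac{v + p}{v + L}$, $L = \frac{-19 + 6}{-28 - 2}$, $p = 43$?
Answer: $\frac{9824471128}{1487} \approx 6.6069 \cdot 10^{6}$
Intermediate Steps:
$L = \frac{13}{30}$ ($L = - \frac{13}{-30} = \left(-13\right) \left(- \frac{1}{30}\right) = \frac{13}{30} \approx 0.43333$)
$K{\left(v \right)} = \frac{43 + v}{\frac{13}{30} + v}$ ($K{\left(v \right)} = \frac{v + 43}{v + \frac{13}{30}} = \frac{43 + v}{\frac{13}{30} + v}$)
$\left(-5008 + 3261\right) \left(K{\left(-50 \right)} - 3782\right) = \left(-5008 + 3261\right) \left(\frac{30 \left(43 - 50\right)}{13 + 30 \left(-50\right)} - 3782\right) = - 1747 \left(30 \frac{1}{13 - 1500} \left(-7\right) - 3782\right) = - 1747 \left(30 \frac{1}{-1487} \left(-7\right) - 3782\right) = - 1747 \left(30 \left(- \frac{1}{1487}\right) \left(-7\right) - 3782\right) = - 1747 \left(\frac{210}{1487} - 3782\right) = \left(-1747\right) \left(- \frac{5623624}{1487}\right) = \frac{9824471128}{1487}$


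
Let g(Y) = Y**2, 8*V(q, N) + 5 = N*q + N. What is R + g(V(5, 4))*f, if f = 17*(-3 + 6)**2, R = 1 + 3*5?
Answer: 56257/64 ≈ 879.02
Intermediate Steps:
V(q, N) = -5/8 + N/8 + N*q/8 (V(q, N) = -5/8 + (N*q + N)/8 = -5/8 + (N + N*q)/8 = -5/8 + (N/8 + N*q/8) = -5/8 + N/8 + N*q/8)
R = 16 (R = 1 + 15 = 16)
f = 153 (f = 17*3**2 = 17*9 = 153)
R + g(V(5, 4))*f = 16 + (-5/8 + (1/8)*4 + (1/8)*4*5)**2*153 = 16 + (-5/8 + 1/2 + 5/2)**2*153 = 16 + (19/8)**2*153 = 16 + (361/64)*153 = 16 + 55233/64 = 56257/64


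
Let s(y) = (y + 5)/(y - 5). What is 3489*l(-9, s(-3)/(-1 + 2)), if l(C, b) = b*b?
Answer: 3489/16 ≈ 218.06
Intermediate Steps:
s(y) = (5 + y)/(-5 + y)
l(C, b) = b²
3489*l(-9, s(-3)/(-1 + 2)) = 3489*(((5 - 3)/(-5 - 3))/(-1 + 2))² = 3489*((2/(-8))/1)² = 3489*(1*(-⅛*2))² = 3489*(1*(-¼))² = 3489*(-¼)² = 3489*(1/16) = 3489/16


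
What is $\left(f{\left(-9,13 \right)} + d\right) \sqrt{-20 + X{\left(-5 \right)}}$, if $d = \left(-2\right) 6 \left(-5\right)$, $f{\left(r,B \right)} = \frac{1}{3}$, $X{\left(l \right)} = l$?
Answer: $\frac{905 i}{3} \approx 301.67 i$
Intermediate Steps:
$f{\left(r,B \right)} = \frac{1}{3}$
$d = 60$ ($d = \left(-12\right) \left(-5\right) = 60$)
$\left(f{\left(-9,13 \right)} + d\right) \sqrt{-20 + X{\left(-5 \right)}} = \left(\frac{1}{3} + 60\right) \sqrt{-20 - 5} = \frac{181 \sqrt{-25}}{3} = \frac{181 \cdot 5 i}{3} = \frac{905 i}{3}$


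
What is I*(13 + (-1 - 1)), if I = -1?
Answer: -11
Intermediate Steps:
I*(13 + (-1 - 1)) = -(13 + (-1 - 1)) = -(13 - 2) = -1*11 = -11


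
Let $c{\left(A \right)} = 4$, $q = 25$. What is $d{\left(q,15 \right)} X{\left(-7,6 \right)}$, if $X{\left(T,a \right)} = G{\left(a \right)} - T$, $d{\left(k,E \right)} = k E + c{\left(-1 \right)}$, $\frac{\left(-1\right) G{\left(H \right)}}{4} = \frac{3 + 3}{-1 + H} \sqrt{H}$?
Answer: $2653 - \frac{9096 \sqrt{6}}{5} \approx -1803.1$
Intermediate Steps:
$G{\left(H \right)} = - \frac{24 \sqrt{H}}{-1 + H}$ ($G{\left(H \right)} = - 4 \frac{3 + 3}{-1 + H} \sqrt{H} = - 4 \frac{6}{-1 + H} \sqrt{H} = - 4 \frac{6 \sqrt{H}}{-1 + H} = - \frac{24 \sqrt{H}}{-1 + H}$)
$d{\left(k,E \right)} = 4 + E k$ ($d{\left(k,E \right)} = k E + 4 = E k + 4 = 4 + E k$)
$X{\left(T,a \right)} = - T - \frac{24 \sqrt{a}}{-1 + a}$ ($X{\left(T,a \right)} = - \frac{24 \sqrt{a}}{-1 + a} - T = - T - \frac{24 \sqrt{a}}{-1 + a}$)
$d{\left(q,15 \right)} X{\left(-7,6 \right)} = \left(4 + 15 \cdot 25\right) \frac{-7 - 24 \sqrt{6} - \left(-7\right) 6}{-1 + 6} = \left(4 + 375\right) \frac{-7 - 24 \sqrt{6} + 42}{5} = 379 \frac{35 - 24 \sqrt{6}}{5} = 379 \left(7 - \frac{24 \sqrt{6}}{5}\right) = 2653 - \frac{9096 \sqrt{6}}{5}$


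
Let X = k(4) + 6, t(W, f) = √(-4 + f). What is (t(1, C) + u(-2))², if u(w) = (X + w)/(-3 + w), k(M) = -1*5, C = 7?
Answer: 76/25 + 2*√3/5 ≈ 3.7328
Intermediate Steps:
k(M) = -5
X = 1 (X = -5 + 6 = 1)
u(w) = (1 + w)/(-3 + w)
(t(1, C) + u(-2))² = (√(-4 + 7) + (1 - 2)/(-3 - 2))² = (√3 - 1/(-5))² = (√3 - ⅕*(-1))² = (√3 + ⅕)² = (⅕ + √3)²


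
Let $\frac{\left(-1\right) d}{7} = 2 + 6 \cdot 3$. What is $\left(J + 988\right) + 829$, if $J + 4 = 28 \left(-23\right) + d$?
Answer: $1029$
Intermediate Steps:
$d = -140$ ($d = - 7 \left(2 + 6 \cdot 3\right) = - 7 \left(2 + 18\right) = \left(-7\right) 20 = -140$)
$J = -788$ ($J = -4 + \left(28 \left(-23\right) - 140\right) = -4 - 784 = -788$)
$\left(J + 988\right) + 829 = \left(-788 + 988\right) + 829 = 200 + 829 = 1029$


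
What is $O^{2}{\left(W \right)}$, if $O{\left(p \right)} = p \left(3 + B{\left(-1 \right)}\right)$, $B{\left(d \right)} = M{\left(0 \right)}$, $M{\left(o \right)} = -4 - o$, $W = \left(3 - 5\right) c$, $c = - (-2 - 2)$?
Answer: $64$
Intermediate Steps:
$c = 4$ ($c = \left(-1\right) \left(-4\right) = 4$)
$W = -8$ ($W = \left(3 - 5\right) 4 = \left(-2\right) 4 = -8$)
$B{\left(d \right)} = -4$ ($B{\left(d \right)} = -4 - 0 = -4 + 0 = -4$)
$O{\left(p \right)} = - p$ ($O{\left(p \right)} = p \left(3 - 4\right) = p \left(-1\right) = - p$)
$O^{2}{\left(W \right)} = \left(\left(-1\right) \left(-8\right)\right)^{2} = 8^{2} = 64$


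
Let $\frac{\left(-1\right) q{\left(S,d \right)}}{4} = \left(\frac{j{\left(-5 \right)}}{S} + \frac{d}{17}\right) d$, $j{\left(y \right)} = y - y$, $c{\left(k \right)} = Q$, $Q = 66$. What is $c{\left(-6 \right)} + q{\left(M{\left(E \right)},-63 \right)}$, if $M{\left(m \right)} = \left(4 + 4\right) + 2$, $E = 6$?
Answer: $- \frac{14754}{17} \approx -867.88$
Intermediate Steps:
$M{\left(m \right)} = 10$ ($M{\left(m \right)} = 8 + 2 = 10$)
$c{\left(k \right)} = 66$
$j{\left(y \right)} = 0$
$q{\left(S,d \right)} = - \frac{4 d^{2}}{17}$ ($q{\left(S,d \right)} = - 4 \left(\frac{0}{S} + \frac{d}{17}\right) d = - 4 \left(0 + d \frac{1}{17}\right) d = - 4 \left(0 + \frac{d}{17}\right) d = - 4 \frac{d}{17} d = - 4 \frac{d^{2}}{17} = - \frac{4 d^{2}}{17}$)
$c{\left(-6 \right)} + q{\left(M{\left(E \right)},-63 \right)} = 66 - \frac{4 \left(-63\right)^{2}}{17} = 66 - \frac{15876}{17} = - \frac{14754}{17}$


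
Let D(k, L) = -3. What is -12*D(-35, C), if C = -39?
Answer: 36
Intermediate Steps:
-12*D(-35, C) = -12*(-3) = 36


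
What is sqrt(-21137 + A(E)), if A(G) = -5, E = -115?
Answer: 31*I*sqrt(22) ≈ 145.4*I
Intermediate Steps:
sqrt(-21137 + A(E)) = sqrt(-21137 - 5) = sqrt(-21142) = 31*I*sqrt(22)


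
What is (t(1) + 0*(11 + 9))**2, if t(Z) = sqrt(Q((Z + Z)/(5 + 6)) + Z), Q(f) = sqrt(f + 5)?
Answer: 1 + sqrt(627)/11 ≈ 3.2764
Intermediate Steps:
Q(f) = sqrt(5 + f)
t(Z) = sqrt(Z + sqrt(5 + 2*Z/11)) (t(Z) = sqrt(sqrt(5 + (Z + Z)/(5 + 6)) + Z) = sqrt(sqrt(5 + (2*Z)/11) + Z) = sqrt(sqrt(5 + (2*Z)*(1/11)) + Z) = sqrt(sqrt(5 + 2*Z/11) + Z) = sqrt(Z + sqrt(5 + 2*Z/11)))
(t(1) + 0*(11 + 9))**2 = (sqrt(121*1 + 11*sqrt(11)*sqrt(55 + 2*1))/11 + 0*(11 + 9))**2 = (sqrt(121 + 11*sqrt(11)*sqrt(55 + 2))/11 + 0*20)**2 = (sqrt(121 + 11*sqrt(11)*sqrt(57))/11 + 0)**2 = (sqrt(121 + 11*sqrt(627))/11 + 0)**2 = (sqrt(121 + 11*sqrt(627))/11)**2 = 1 + sqrt(627)/11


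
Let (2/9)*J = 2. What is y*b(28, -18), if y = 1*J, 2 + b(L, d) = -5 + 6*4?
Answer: 153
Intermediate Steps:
J = 9 (J = (9/2)*2 = 9)
b(L, d) = 17 (b(L, d) = -2 + (-5 + 6*4) = -2 + (-5 + 24) = -2 + 19 = 17)
y = 9 (y = 1*9 = 9)
y*b(28, -18) = 9*17 = 153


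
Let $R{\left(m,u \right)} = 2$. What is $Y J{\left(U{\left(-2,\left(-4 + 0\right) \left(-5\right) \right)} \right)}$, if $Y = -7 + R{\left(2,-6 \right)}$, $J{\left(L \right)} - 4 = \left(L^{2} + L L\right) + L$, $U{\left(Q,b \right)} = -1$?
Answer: $-25$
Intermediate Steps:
$J{\left(L \right)} = 4 + L + 2 L^{2}$ ($J{\left(L \right)} = 4 + \left(\left(L^{2} + L L\right) + L\right) = 4 + \left(\left(L^{2} + L^{2}\right) + L\right) = 4 + \left(2 L^{2} + L\right) = 4 + \left(L + 2 L^{2}\right) = 4 + L + 2 L^{2}$)
$Y = -5$ ($Y = -7 + 2 = -5$)
$Y J{\left(U{\left(-2,\left(-4 + 0\right) \left(-5\right) \right)} \right)} = - 5 \left(4 - 1 + 2 \left(-1\right)^{2}\right) = - 5 \left(4 - 1 + 2 \cdot 1\right) = - 5 \left(4 - 1 + 2\right) = \left(-5\right) 5 = -25$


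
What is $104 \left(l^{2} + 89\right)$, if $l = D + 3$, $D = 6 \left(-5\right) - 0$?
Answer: $85072$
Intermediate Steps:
$D = -30$ ($D = -30 + 0 = -30$)
$l = -27$ ($l = -30 + 3 = -27$)
$104 \left(l^{2} + 89\right) = 104 \left(\left(-27\right)^{2} + 89\right) = 104 \left(729 + 89\right) = 104 \cdot 818 = 85072$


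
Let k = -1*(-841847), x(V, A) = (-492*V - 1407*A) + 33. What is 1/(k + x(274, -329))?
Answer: 1/1169975 ≈ 8.5472e-7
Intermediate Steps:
x(V, A) = 33 - 1407*A - 492*V (x(V, A) = (-1407*A - 492*V) + 33 = 33 - 1407*A - 492*V)
k = 841847
1/(k + x(274, -329)) = 1/(841847 + (33 - 1407*(-329) - 492*274)) = 1/(841847 + (33 + 462903 - 134808)) = 1/(841847 + 328128) = 1/1169975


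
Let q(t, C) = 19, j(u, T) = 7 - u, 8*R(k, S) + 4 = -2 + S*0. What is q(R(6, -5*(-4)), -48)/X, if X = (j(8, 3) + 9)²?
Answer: 19/64 ≈ 0.29688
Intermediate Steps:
R(k, S) = -¾ (R(k, S) = -½ + (-2 + S*0)/8 = -½ + (-2 + 0)/8 = -½ + (⅛)*(-2) = -½ - ¼ = -¾)
X = 64 (X = ((7 - 1*8) + 9)² = ((7 - 8) + 9)² = (-1 + 9)² = 8² = 64)
q(R(6, -5*(-4)), -48)/X = 19/64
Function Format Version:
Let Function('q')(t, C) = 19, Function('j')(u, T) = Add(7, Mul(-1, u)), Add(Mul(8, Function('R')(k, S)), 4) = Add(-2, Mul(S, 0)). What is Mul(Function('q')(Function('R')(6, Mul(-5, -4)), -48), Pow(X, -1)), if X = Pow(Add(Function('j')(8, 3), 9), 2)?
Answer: Rational(19, 64) ≈ 0.29688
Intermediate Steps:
Function('R')(k, S) = Rational(-3, 4) (Function('R')(k, S) = Add(Rational(-1, 2), Mul(Rational(1, 8), Add(-2, Mul(S, 0)))) = Add(Rational(-1, 2), Mul(Rational(1, 8), Add(-2, 0))) = Add(Rational(-1, 2), Mul(Rational(1, 8), -2)) = Add(Rational(-1, 2), Rational(-1, 4)) = Rational(-3, 4))
X = 64 (X = Pow(Add(Add(7, Mul(-1, 8)), 9), 2) = Pow(Add(Add(7, -8), 9), 2) = Pow(Add(-1, 9), 2) = Pow(8, 2) = 64)
Mul(Function('q')(Function('R')(6, Mul(-5, -4)), -48), Pow(X, -1)) = Mul(19, Pow(64, -1)) = Mul(19, Rational(1, 64)) = Rational(19, 64)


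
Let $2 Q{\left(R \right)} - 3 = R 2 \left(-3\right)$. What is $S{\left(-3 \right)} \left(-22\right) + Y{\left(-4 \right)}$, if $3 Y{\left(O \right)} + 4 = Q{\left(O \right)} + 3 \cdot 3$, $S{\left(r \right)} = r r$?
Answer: $- \frac{1151}{6} \approx -191.83$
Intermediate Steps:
$S{\left(r \right)} = r^{2}$
$Q{\left(R \right)} = \frac{3}{2} - 3 R$ ($Q{\left(R \right)} = \frac{3}{2} + \frac{R 2 \left(-3\right)}{2} = \frac{3}{2} + \frac{2 R \left(-3\right)}{2} = \frac{3}{2} + \frac{\left(-6\right) R}{2} = \frac{3}{2} - 3 R$)
$Y{\left(O \right)} = \frac{13}{6} - O$ ($Y{\left(O \right)} = - \frac{4}{3} + \frac{\left(\frac{3}{2} - 3 O\right) + 3 \cdot 3}{3} = - \frac{4}{3} + \frac{\left(\frac{3}{2} - 3 O\right) + 9}{3} = - \frac{4}{3} + \frac{\frac{21}{2} - 3 O}{3} = - \frac{4}{3} - \left(- \frac{7}{2} + O\right) = \frac{13}{6} - O$)
$S{\left(-3 \right)} \left(-22\right) + Y{\left(-4 \right)} = \left(-3\right)^{2} \left(-22\right) + \left(\frac{13}{6} - -4\right) = 9 \left(-22\right) + \left(\frac{13}{6} + 4\right) = -198 + \frac{37}{6} = - \frac{1151}{6}$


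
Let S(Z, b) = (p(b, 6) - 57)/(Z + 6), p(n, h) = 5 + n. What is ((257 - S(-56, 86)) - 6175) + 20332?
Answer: 360367/25 ≈ 14415.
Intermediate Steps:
S(Z, b) = (-52 + b)/(6 + Z) (S(Z, b) = ((5 + b) - 57)/(Z + 6) = (-52 + b)/(6 + Z))
((257 - S(-56, 86)) - 6175) + 20332 = ((257 - (-52 + 86)/(6 - 56)) - 6175) + 20332 = ((257 - 34/(-50)) - 6175) + 20332 = ((257 - (-1)*34/50) - 6175) + 20332 = ((257 - 1*(-17/25)) - 6175) + 20332 = ((257 + 17/25) - 6175) + 20332 = (6442/25 - 6175) + 20332 = -147933/25 + 20332 = 360367/25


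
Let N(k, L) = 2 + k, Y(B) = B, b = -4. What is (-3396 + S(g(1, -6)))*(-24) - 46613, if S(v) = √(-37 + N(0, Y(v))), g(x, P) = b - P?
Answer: 34891 - 24*I*√35 ≈ 34891.0 - 141.99*I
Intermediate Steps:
g(x, P) = -4 - P
S(v) = I*√35 (S(v) = √(-37 + (2 + 0)) = √(-37 + 2) = √(-35) = I*√35)
(-3396 + S(g(1, -6)))*(-24) - 46613 = (-3396 + I*√35)*(-24) - 46613 = (81504 - 24*I*√35) - 46613 = 34891 - 24*I*√35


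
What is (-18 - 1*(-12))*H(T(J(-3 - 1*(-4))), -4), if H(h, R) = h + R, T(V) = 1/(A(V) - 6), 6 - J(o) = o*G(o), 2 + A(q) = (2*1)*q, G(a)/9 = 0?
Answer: 45/2 ≈ 22.500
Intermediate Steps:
G(a) = 0 (G(a) = 9*0 = 0)
A(q) = -2 + 2*q (A(q) = -2 + (2*1)*q = -2 + 2*q)
J(o) = 6 (J(o) = 6 - o*0 = 6 - 1*0 = 6 + 0 = 6)
T(V) = 1/(-8 + 2*V) (T(V) = 1/((-2 + 2*V) - 6) = 1/(-8 + 2*V))
H(h, R) = R + h
(-18 - 1*(-12))*H(T(J(-3 - 1*(-4))), -4) = (-18 - 1*(-12))*(-4 + 1/(2*(-4 + 6))) = (-18 + 12)*(-4 + (½)/2) = -6*(-4 + (½)*(½)) = -6*(-4 + ¼) = -6*(-15/4) = 45/2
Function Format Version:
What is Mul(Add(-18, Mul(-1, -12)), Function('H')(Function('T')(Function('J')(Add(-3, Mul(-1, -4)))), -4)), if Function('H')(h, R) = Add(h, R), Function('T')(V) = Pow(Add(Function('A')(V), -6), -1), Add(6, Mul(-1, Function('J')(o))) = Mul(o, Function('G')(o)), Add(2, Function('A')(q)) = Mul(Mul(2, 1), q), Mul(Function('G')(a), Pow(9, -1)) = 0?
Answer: Rational(45, 2) ≈ 22.500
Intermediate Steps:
Function('G')(a) = 0 (Function('G')(a) = Mul(9, 0) = 0)
Function('A')(q) = Add(-2, Mul(2, q)) (Function('A')(q) = Add(-2, Mul(Mul(2, 1), q)) = Add(-2, Mul(2, q)))
Function('J')(o) = 6 (Function('J')(o) = Add(6, Mul(-1, Mul(o, 0))) = Add(6, Mul(-1, 0)) = Add(6, 0) = 6)
Function('T')(V) = Pow(Add(-8, Mul(2, V)), -1) (Function('T')(V) = Pow(Add(Add(-2, Mul(2, V)), -6), -1) = Pow(Add(-8, Mul(2, V)), -1))
Function('H')(h, R) = Add(R, h)
Mul(Add(-18, Mul(-1, -12)), Function('H')(Function('T')(Function('J')(Add(-3, Mul(-1, -4)))), -4)) = Mul(Add(-18, Mul(-1, -12)), Add(-4, Mul(Rational(1, 2), Pow(Add(-4, 6), -1)))) = Mul(Add(-18, 12), Add(-4, Mul(Rational(1, 2), Pow(2, -1)))) = Mul(-6, Add(-4, Mul(Rational(1, 2), Rational(1, 2)))) = Mul(-6, Add(-4, Rational(1, 4))) = Mul(-6, Rational(-15, 4)) = Rational(45, 2)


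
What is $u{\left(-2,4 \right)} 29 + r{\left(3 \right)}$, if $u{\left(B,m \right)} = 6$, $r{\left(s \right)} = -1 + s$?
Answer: $176$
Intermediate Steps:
$u{\left(-2,4 \right)} 29 + r{\left(3 \right)} = 6 \cdot 29 + \left(-1 + 3\right) = 174 + 2 = 176$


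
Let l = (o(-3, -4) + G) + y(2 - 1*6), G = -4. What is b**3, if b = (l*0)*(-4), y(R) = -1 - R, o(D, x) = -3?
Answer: 0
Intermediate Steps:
l = -4 (l = (-3 - 4) + (-1 - (2 - 1*6)) = -7 + (-1 - (2 - 6)) = -7 + (-1 - 1*(-4)) = -7 + (-1 + 4) = -7 + 3 = -4)
b = 0 (b = -4*0*(-4) = 0*(-4) = 0)
b**3 = 0**3 = 0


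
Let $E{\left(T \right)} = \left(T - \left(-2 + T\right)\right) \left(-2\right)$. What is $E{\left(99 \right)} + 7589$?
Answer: $7585$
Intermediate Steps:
$E{\left(T \right)} = -4$ ($E{\left(T \right)} = 2 \left(-2\right) = -4$)
$E{\left(99 \right)} + 7589 = -4 + 7589 = 7585$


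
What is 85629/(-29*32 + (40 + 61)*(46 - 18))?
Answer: 85629/1900 ≈ 45.068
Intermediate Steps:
85629/(-29*32 + (40 + 61)*(46 - 18)) = 85629/(-928 + 101*28) = 85629/(-928 + 2828) = 85629/1900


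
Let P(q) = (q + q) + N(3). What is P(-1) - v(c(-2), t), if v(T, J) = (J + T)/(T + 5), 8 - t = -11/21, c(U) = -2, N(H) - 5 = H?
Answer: 241/63 ≈ 3.8254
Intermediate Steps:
N(H) = 5 + H
t = 179/21 (t = 8 - (-11)/21 = 8 - 1*(-11/21) = 8 + 11/21 = 179/21 ≈ 8.5238)
v(T, J) = (J + T)/(5 + T)
P(q) = 8 + 2*q (P(q) = (q + q) + (5 + 3) = 2*q + 8 = 8 + 2*q)
P(-1) - v(c(-2), t) = (8 + 2*(-1)) - (179/21 - 2)/(5 - 2) = (8 - 2) - 137/(3*21) = 6 - 137/(3*21) = 6 - 1*137/63 = 6 - 137/63 = 241/63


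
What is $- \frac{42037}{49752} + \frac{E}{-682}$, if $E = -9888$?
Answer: $\frac{231639271}{16965432} \approx 13.654$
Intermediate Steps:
$- \frac{42037}{49752} + \frac{E}{-682} = - \frac{42037}{49752} - \frac{9888}{-682} = \left(-42037\right) \frac{1}{49752} - - \frac{4944}{341} = - \frac{42037}{49752} + \frac{4944}{341} = \frac{231639271}{16965432}$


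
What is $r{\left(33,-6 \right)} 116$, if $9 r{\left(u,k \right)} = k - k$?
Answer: $0$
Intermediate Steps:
$r{\left(u,k \right)} = 0$ ($r{\left(u,k \right)} = \frac{k - k}{9} = \frac{1}{9} \cdot 0 = 0$)
$r{\left(33,-6 \right)} 116 = 0 \cdot 116 = 0$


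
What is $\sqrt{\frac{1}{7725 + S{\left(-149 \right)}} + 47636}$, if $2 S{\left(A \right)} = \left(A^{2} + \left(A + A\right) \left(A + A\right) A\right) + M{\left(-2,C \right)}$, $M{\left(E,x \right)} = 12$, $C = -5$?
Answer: $\frac{3 \sqrt{921413332978709882}}{13194133} \approx 218.26$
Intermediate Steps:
$S{\left(A \right)} = 6 + \frac{A^{2}}{2} + 2 A^{3}$ ($S{\left(A \right)} = \frac{\left(A^{2} + \left(A + A\right) \left(A + A\right) A\right) + 12}{2} = \frac{\left(A^{2} + 2 A 2 A A\right) + 12}{2} = \frac{\left(A^{2} + 4 A^{2} A\right) + 12}{2} = \frac{\left(A^{2} + 4 A^{3}\right) + 12}{2} = \frac{12 + A^{2} + 4 A^{3}}{2} = 6 + \frac{A^{2}}{2} + 2 A^{3}$)
$\sqrt{\frac{1}{7725 + S{\left(-149 \right)}} + 47636} = \sqrt{\frac{1}{7725 + \left(6 + \frac{\left(-149\right)^{2}}{2} + 2 \left(-149\right)^{3}\right)} + 47636} = \sqrt{\frac{1}{7725 + \left(6 + \frac{1}{2} \cdot 22201 + 2 \left(-3307949\right)\right)} + 47636} = \sqrt{\frac{1}{7725 + \left(6 + \frac{22201}{2} - 6615898\right)} + 47636} = \sqrt{\frac{1}{7725 - \frac{13209583}{2}} + 47636} = \sqrt{\frac{1}{- \frac{13194133}{2}} + 47636} = \sqrt{- \frac{2}{13194133} + 47636} = \sqrt{\frac{628515719586}{13194133}} = \frac{3 \sqrt{921413332978709882}}{13194133}$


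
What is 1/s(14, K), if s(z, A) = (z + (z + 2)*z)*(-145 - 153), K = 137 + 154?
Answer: -1/70924 ≈ -1.4100e-5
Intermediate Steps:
K = 291
s(z, A) = -298*z - 298*z*(2 + z) (s(z, A) = (z + (2 + z)*z)*(-298) = (z + z*(2 + z))*(-298) = -298*z - 298*z*(2 + z))
1/s(14, K) = 1/(-298*14*(3 + 14)) = 1/(-298*14*17) = 1/(-70924) = -1/70924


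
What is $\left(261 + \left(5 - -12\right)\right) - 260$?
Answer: $18$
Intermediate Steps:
$\left(261 + \left(5 - -12\right)\right) - 260 = \left(261 + \left(5 + 12\right)\right) - 260 = \left(261 + 17\right) - 260 = 278 - 260 = 18$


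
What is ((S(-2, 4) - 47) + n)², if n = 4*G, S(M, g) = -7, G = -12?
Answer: 10404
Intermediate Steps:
n = -48 (n = 4*(-12) = -48)
((S(-2, 4) - 47) + n)² = ((-7 - 47) - 48)² = (-54 - 48)² = (-102)² = 10404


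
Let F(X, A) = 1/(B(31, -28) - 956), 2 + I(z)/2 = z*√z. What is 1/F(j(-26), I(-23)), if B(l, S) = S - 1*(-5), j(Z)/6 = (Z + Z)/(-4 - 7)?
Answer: -979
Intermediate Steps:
j(Z) = -12*Z/11 (j(Z) = 6*((Z + Z)/(-4 - 7)) = 6*((2*Z)/(-11)) = 6*((2*Z)*(-1/11)) = 6*(-2*Z/11) = -12*Z/11)
I(z) = -4 + 2*z^(3/2) (I(z) = -4 + 2*(z*√z) = -4 + 2*z^(3/2))
B(l, S) = 5 + S (B(l, S) = S + 5 = 5 + S)
F(X, A) = -1/979 (F(X, A) = 1/((5 - 28) - 956) = 1/(-23 - 956) = 1/(-979) = -1/979)
1/F(j(-26), I(-23)) = 1/(-1/979) = -979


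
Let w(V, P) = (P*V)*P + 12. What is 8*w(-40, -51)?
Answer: -832224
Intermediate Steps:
w(V, P) = 12 + V*P² (w(V, P) = V*P² + 12 = 12 + V*P²)
8*w(-40, -51) = 8*(12 - 40*(-51)²) = 8*(12 - 40*2601) = 8*(12 - 104040) = 8*(-104028) = -832224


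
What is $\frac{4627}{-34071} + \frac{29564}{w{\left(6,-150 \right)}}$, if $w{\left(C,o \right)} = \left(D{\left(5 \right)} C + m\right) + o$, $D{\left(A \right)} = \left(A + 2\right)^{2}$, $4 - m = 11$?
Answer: $\frac{1006641145}{4667727} \approx 215.66$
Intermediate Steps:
$m = -7$ ($m = 4 - 11 = -7$)
$D{\left(A \right)} = \left(2 + A\right)^{2}$
$w{\left(C,o \right)} = -7 + o + 49 C$ ($w{\left(C,o \right)} = \left(\left(2 + 5\right)^{2} C - 7\right) + o = \left(7^{2} C - 7\right) + o = \left(49 C - 7\right) + o = \left(-7 + 49 C\right) + o = -7 + o + 49 C$)
$\frac{4627}{-34071} + \frac{29564}{w{\left(6,-150 \right)}} = \frac{4627}{-34071} + \frac{29564}{-7 - 150 + 49 \cdot 6} = 4627 \left(- \frac{1}{34071}\right) + \frac{29564}{-7 - 150 + 294} = - \frac{4627}{34071} + \frac{29564}{137} = \frac{1006641145}{4667727}$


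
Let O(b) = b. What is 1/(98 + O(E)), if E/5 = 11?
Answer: 1/153 ≈ 0.0065359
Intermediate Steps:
E = 55 (E = 5*11 = 55)
1/(98 + O(E)) = 1/(98 + 55) = 1/153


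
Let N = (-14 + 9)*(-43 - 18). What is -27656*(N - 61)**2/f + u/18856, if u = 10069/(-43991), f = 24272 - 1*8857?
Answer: -1365785265833691971/12786654572840 ≈ -1.0681e+5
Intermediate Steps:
N = 305 (N = -5*(-61) = 305)
f = 15415 (f = 24272 - 8857 = 15415)
u = -10069/43991 (u = 10069*(-1/43991) = -10069/43991 ≈ -0.22889)
-27656*(N - 61)**2/f + u/18856 = -27656*(305 - 61)**2/15415 - 10069/43991/18856 = -27656/(15415/(244**2)) - 10069/43991*1/18856 = -27656/(15415/59536) - 10069/829494296 = -27656/(15415*(1/59536)) - 10069/829494296 = -27656/15415/59536 - 10069/829494296 = -27656*59536/15415 - 10069/829494296 = -1646527616/15415 - 10069/829494296 = -1365785265833691971/12786654572840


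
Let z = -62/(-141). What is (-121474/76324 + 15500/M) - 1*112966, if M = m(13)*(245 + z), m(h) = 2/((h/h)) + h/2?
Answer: -2536117131634051/22451429678 ≈ -1.1296e+5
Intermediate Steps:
z = 62/141 (z = -62*(-1/141) = 62/141 ≈ 0.43972)
m(h) = 2 + h/2 (m(h) = 2/1 + h*(½) = 2*1 + h/2 = 2 + h/2)
M = 588319/282 (M = (2 + (½)*13)*(245 + 62/141) = (2 + 13/2)*(34607/141) = (17/2)*(34607/141) = 588319/282 ≈ 2086.2)
(-121474/76324 + 15500/M) - 1*112966 = (-121474/76324 + 15500/(588319/282)) - 1*112966 = (-121474*1/76324 + 15500*(282/588319)) - 112966 = (-60737/38162 + 4371000/588319) - 112966 = 131073370897/22451429678 - 112966 = -2536117131634051/22451429678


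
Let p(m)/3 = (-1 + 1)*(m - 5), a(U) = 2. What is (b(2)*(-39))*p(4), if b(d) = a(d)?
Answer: 0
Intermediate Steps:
b(d) = 2
p(m) = 0 (p(m) = 3*((-1 + 1)*(m - 5)) = 3*(0*(-5 + m)) = 3*0 = 0)
(b(2)*(-39))*p(4) = (2*(-39))*0 = -78*0 = 0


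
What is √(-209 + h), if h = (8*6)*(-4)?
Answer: I*√401 ≈ 20.025*I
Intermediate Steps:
h = -192 (h = 48*(-4) = -192)
√(-209 + h) = √(-209 - 192) = √(-401) = I*√401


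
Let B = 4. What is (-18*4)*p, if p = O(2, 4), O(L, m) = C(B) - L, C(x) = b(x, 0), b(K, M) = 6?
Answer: -288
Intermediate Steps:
C(x) = 6
O(L, m) = 6 - L
p = 4 (p = 6 - 1*2 = 6 - 2 = 4)
(-18*4)*p = -18*4*4 = -72*4 = -288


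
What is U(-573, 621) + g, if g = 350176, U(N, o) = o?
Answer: 350797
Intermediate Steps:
U(-573, 621) + g = 621 + 350176 = 350797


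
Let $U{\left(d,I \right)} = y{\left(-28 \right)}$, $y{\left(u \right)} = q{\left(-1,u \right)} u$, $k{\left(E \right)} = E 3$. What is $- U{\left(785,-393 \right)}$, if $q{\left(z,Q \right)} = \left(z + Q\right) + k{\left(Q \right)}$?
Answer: $-3164$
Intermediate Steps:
$k{\left(E \right)} = 3 E$
$q{\left(z,Q \right)} = z + 4 Q$ ($q{\left(z,Q \right)} = \left(z + Q\right) + 3 Q = \left(Q + z\right) + 3 Q = z + 4 Q$)
$y{\left(u \right)} = u \left(-1 + 4 u\right)$ ($y{\left(u \right)} = \left(-1 + 4 u\right) u = u \left(-1 + 4 u\right)$)
$U{\left(d,I \right)} = 3164$ ($U{\left(d,I \right)} = - 28 \left(-1 + 4 \left(-28\right)\right) = - 28 \left(-1 - 112\right) = \left(-28\right) \left(-113\right) = 3164$)
$- U{\left(785,-393 \right)} = \left(-1\right) 3164 = -3164$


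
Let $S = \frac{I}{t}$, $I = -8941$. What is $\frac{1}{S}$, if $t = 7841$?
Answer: $- \frac{7841}{8941} \approx -0.87697$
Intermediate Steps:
$S = - \frac{8941}{7841} \approx -1.1403$
$\frac{1}{S} = \frac{1}{- \frac{8941}{7841}} = - \frac{7841}{8941}$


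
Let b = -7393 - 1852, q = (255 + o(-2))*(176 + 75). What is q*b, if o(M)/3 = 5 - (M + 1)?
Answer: -633495135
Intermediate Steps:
o(M) = 12 - 3*M (o(M) = 3*(5 - (M + 1)) = 3*(5 - (1 + M)) = 3*(5 + (-1 - M)) = 3*(4 - M) = 12 - 3*M)
q = 68523 (q = (255 + (12 - 3*(-2)))*(176 + 75) = (255 + (12 + 6))*251 = (255 + 18)*251 = 273*251 = 68523)
b = -9245
q*b = 68523*(-9245) = -633495135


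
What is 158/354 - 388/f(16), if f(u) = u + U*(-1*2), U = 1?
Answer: -33785/1239 ≈ -27.268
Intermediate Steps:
f(u) = -2 + u (f(u) = u + 1*(-1*2) = u + 1*(-2) = u - 2 = -2 + u)
158/354 - 388/f(16) = 158/354 - 388/(-2 + 16) = 158*(1/354) - 388/14 = 79/177 - 388*1/14 = 79/177 - 194/7 = -33785/1239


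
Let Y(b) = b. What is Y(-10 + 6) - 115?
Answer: -119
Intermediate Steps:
Y(-10 + 6) - 115 = (-10 + 6) - 115 = -4 - 115 = -119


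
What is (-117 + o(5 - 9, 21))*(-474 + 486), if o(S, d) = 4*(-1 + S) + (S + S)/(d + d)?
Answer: -11524/7 ≈ -1646.3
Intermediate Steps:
o(S, d) = -4 + 4*S + S/d (o(S, d) = (-4 + 4*S) + (2*S)/((2*d)) = (-4 + 4*S) + (2*S)*(1/(2*d)) = (-4 + 4*S) + S/d = -4 + 4*S + S/d)
(-117 + o(5 - 9, 21))*(-474 + 486) = (-117 + (-4 + 4*(5 - 9) + (5 - 9)/21))*(-474 + 486) = (-117 + (-4 + 4*(-4) - 4*1/21))*12 = (-117 + (-4 - 16 - 4/21))*12 = (-117 - 424/21)*12 = -2881/21*12 = -11524/7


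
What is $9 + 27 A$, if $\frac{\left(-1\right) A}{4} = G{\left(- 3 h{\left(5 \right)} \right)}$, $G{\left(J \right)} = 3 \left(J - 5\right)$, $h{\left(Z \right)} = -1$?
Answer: $657$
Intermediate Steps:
$G{\left(J \right)} = -15 + 3 J$ ($G{\left(J \right)} = 3 \left(-5 + J\right) = -15 + 3 J$)
$A = 24$ ($A = - 4 \left(-15 + 3 \left(\left(-3\right) \left(-1\right)\right)\right) = - 4 \left(-15 + 3 \cdot 3\right) = - 4 \left(-15 + 9\right) = \left(-4\right) \left(-6\right) = 24$)
$9 + 27 A = 9 + 27 \cdot 24 = 9 + 648 = 657$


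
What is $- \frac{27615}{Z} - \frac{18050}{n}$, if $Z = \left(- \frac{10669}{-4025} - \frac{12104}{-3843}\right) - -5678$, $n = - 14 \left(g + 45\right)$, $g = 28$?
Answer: $\frac{82168696517650}{6417973807441} \approx 12.803$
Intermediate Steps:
$n = -1022$ ($n = - 14 \left(28 + 45\right) = \left(-14\right) 73 = -1022$)
$Z = \frac{12559635631}{2209725}$ ($Z = \left(\left(-10669\right) \left(- \frac{1}{4025}\right) - - \frac{12104}{3843}\right) + 5678 = \left(\frac{10669}{4025} + \frac{12104}{3843}\right) + 5678 = \frac{12817081}{2209725} + 5678 = \frac{12559635631}{2209725} \approx 5683.8$)
$- \frac{27615}{Z} - \frac{18050}{n} = - \frac{27615}{\frac{12559635631}{2209725}} - \frac{18050}{-1022} = \left(-27615\right) \frac{2209725}{12559635631} - - \frac{9025}{511} = - \frac{61021555875}{12559635631} + \frac{9025}{511} = \frac{82168696517650}{6417973807441}$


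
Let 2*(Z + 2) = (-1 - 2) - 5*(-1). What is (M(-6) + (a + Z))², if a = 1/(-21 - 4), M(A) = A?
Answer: 30976/625 ≈ 49.562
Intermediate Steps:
Z = -1 (Z = -2 + ((-1 - 2) - 5*(-1))/2 = -2 + (-3 + 5)/2 = -2 + (½)*2 = -2 + 1 = -1)
a = -1/25 (a = 1/(-25) = -1/25 ≈ -0.040000)
(M(-6) + (a + Z))² = (-6 + (-1/25 - 1))² = (-6 - 26/25)² = (-176/25)² = 30976/625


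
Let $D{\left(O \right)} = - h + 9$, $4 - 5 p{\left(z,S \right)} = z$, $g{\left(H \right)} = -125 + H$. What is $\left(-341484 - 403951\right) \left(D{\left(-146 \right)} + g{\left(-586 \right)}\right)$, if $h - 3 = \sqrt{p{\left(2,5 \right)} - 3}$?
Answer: $525531675 + 149087 i \sqrt{65} \approx 5.2553 \cdot 10^{8} + 1.202 \cdot 10^{6} i$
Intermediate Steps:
$p{\left(z,S \right)} = \frac{4}{5} - \frac{z}{5}$
$h = 3 + \frac{i \sqrt{65}}{5}$ ($h = 3 + \sqrt{\left(\frac{4}{5} - \frac{2}{5}\right) - 3} = 3 + \sqrt{\frac{2}{5} - 3} = 3 + \sqrt{- \frac{13}{5}} = 3 + \frac{i \sqrt{65}}{5} \approx 3.0 + 1.6125 i$)
$D{\left(O \right)} = 6 - \frac{i \sqrt{65}}{5}$ ($D{\left(O \right)} = - (3 + \frac{i \sqrt{65}}{5}) + 9 = \left(-3 - \frac{i \sqrt{65}}{5}\right) + 9 = 6 - \frac{i \sqrt{65}}{5}$)
$\left(-341484 - 403951\right) \left(D{\left(-146 \right)} + g{\left(-586 \right)}\right) = \left(-341484 - 403951\right) \left(\left(6 - \frac{i \sqrt{65}}{5}\right) - 711\right) = - 745435 \left(\left(6 - \frac{i \sqrt{65}}{5}\right) - 711\right) = - 745435 \left(-705 - \frac{i \sqrt{65}}{5}\right) = 525531675 + 149087 i \sqrt{65}$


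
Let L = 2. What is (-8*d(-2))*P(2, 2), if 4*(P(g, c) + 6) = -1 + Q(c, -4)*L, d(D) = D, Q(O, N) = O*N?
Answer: -164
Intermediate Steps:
Q(O, N) = N*O
P(g, c) = -25/4 - 2*c (P(g, c) = -6 + (-1 - 4*c*2)/4 = -6 + (-1 - 8*c)/4 = -6 + (-¼ - 2*c) = -25/4 - 2*c)
(-8*d(-2))*P(2, 2) = (-8*(-2))*(-25/4 - 2*2) = 16*(-25/4 - 4) = 16*(-41/4) = -164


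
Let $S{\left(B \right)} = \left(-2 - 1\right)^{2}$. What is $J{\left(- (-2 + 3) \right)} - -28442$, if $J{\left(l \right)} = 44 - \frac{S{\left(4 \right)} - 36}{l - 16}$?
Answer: $\frac{484235}{17} \approx 28484.0$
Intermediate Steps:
$S{\left(B \right)} = 9$ ($S{\left(B \right)} = \left(-3\right)^{2} = 9$)
$J{\left(l \right)} = 44 + \frac{27}{-16 + l}$ ($J{\left(l \right)} = 44 - \frac{9 - 36}{l - 16} = 44 - - \frac{27}{-16 + l} = 44 + \frac{27}{-16 + l}$)
$J{\left(- (-2 + 3) \right)} - -28442 = \frac{-677 + 44 \left(- (-2 + 3)\right)}{-16 - \left(-2 + 3\right)} - -28442 = \frac{-677 + 44 \left(\left(-1\right) 1\right)}{-16 - 1} + 28442 = \frac{-677 + 44 \left(-1\right)}{-16 - 1} + 28442 = \frac{-677 - 44}{-17} + 28442 = \left(- \frac{1}{17}\right) \left(-721\right) + 28442 = \frac{721}{17} + 28442 = \frac{484235}{17}$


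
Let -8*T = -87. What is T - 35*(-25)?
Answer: 7087/8 ≈ 885.88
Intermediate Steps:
T = 87/8 (T = -1/8*(-87) = 87/8 ≈ 10.875)
T - 35*(-25) = 87/8 - 35*(-25) = 87/8 + 875 = 7087/8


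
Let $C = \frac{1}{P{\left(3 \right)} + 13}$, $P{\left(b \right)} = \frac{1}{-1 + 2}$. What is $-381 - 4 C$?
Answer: $- \frac{2669}{7} \approx -381.29$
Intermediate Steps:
$P{\left(b \right)} = 1$ ($P{\left(b \right)} = 1^{-1} = 1$)
$C = \frac{1}{14}$ ($C = \frac{1}{1 + 13} = \frac{1}{14} \approx 0.071429$)
$-381 - 4 C = -381 - 4 \cdot \frac{1}{14} = -381 - \frac{2}{7} = - \frac{2669}{7}$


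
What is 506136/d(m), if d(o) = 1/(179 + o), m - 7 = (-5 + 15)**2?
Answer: 144754896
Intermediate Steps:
m = 107 (m = 7 + (-5 + 15)**2 = 7 + 10**2 = 7 + 100 = 107)
506136/d(m) = 506136/(1/(179 + 107)) = 506136/(1/286) = 506136*286 = 144754896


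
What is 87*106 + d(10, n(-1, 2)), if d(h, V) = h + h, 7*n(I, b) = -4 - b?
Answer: 9242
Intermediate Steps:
n(I, b) = -4/7 - b/7 (n(I, b) = (-4 - b)/7 = -4/7 - b/7)
d(h, V) = 2*h
87*106 + d(10, n(-1, 2)) = 87*106 + 2*10 = 9222 + 20 = 9242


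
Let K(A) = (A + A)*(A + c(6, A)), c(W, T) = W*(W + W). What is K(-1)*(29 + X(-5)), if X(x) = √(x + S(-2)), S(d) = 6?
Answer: -4260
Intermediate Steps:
c(W, T) = 2*W² (c(W, T) = W*(2*W) = 2*W²)
X(x) = √(6 + x) (X(x) = √(x + 6) = √(6 + x))
K(A) = 2*A*(72 + A) (K(A) = (A + A)*(A + 2*6²) = (2*A)*(A + 2*36) = (2*A)*(A + 72) = (2*A)*(72 + A) = 2*A*(72 + A))
K(-1)*(29 + X(-5)) = (2*(-1)*(72 - 1))*(29 + √(6 - 5)) = (2*(-1)*71)*(29 + √1) = -142*(29 + 1) = -142*30 = -4260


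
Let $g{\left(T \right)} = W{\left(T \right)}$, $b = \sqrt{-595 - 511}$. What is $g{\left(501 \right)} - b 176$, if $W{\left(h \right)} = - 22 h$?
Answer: $-11022 - 176 i \sqrt{1106} \approx -11022.0 - 5853.2 i$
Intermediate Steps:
$b = i \sqrt{1106}$ ($b = \sqrt{-1106} = i \sqrt{1106} \approx 33.257 i$)
$g{\left(T \right)} = - 22 T$
$g{\left(501 \right)} - b 176 = \left(-22\right) 501 - i \sqrt{1106} \cdot 176 = -11022 - 176 i \sqrt{1106}$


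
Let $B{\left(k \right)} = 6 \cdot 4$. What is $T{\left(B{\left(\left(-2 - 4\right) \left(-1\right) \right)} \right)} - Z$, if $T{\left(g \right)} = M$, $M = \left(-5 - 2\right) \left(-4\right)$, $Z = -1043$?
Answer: $1071$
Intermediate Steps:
$B{\left(k \right)} = 24$
$M = 28$ ($M = \left(-7\right) \left(-4\right) = 28$)
$T{\left(g \right)} = 28$
$T{\left(B{\left(\left(-2 - 4\right) \left(-1\right) \right)} \right)} - Z = 28 - -1043 = 28 + 1043 = 1071$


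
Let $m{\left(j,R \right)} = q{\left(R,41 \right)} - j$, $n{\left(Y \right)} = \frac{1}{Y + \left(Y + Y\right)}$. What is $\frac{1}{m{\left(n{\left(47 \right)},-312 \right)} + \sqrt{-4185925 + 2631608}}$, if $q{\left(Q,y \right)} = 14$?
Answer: $\frac{278193}{30905269006} - \frac{19881 i \sqrt{1554317}}{30905269006} \approx 9.0015 \cdot 10^{-6} - 0.000802 i$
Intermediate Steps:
$n{\left(Y \right)} = \frac{1}{3 Y}$ ($n{\left(Y \right)} = \frac{1}{Y + 2 Y} = \frac{1}{3 Y}$)
$m{\left(j,R \right)} = 14 - j$
$\frac{1}{m{\left(n{\left(47 \right)},-312 \right)} + \sqrt{-4185925 + 2631608}} = \frac{1}{\left(14 - \frac{1}{3 \cdot 47}\right) + \sqrt{-4185925 + 2631608}} = \frac{1}{\left(14 - \frac{1}{3} \cdot \frac{1}{47}\right) + \sqrt{-1554317}} = \frac{1}{\left(14 - \frac{1}{141}\right) + i \sqrt{1554317}} = \frac{1}{\frac{1973}{141} + i \sqrt{1554317}}$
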